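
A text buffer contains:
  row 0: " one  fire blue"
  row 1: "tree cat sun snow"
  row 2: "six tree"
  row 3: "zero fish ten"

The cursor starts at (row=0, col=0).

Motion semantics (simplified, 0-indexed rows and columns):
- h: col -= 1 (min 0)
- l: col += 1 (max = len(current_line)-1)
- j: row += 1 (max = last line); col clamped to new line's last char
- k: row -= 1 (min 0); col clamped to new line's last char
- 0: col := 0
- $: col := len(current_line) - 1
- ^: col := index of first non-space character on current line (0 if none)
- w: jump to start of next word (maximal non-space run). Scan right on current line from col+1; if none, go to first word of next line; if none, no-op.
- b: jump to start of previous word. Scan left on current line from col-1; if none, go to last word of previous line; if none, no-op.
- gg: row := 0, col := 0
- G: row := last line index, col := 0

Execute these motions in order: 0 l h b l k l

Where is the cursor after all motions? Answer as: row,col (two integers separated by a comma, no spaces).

Answer: 0,2

Derivation:
After 1 (0): row=0 col=0 char='_'
After 2 (l): row=0 col=1 char='o'
After 3 (h): row=0 col=0 char='_'
After 4 (b): row=0 col=0 char='_'
After 5 (l): row=0 col=1 char='o'
After 6 (k): row=0 col=1 char='o'
After 7 (l): row=0 col=2 char='n'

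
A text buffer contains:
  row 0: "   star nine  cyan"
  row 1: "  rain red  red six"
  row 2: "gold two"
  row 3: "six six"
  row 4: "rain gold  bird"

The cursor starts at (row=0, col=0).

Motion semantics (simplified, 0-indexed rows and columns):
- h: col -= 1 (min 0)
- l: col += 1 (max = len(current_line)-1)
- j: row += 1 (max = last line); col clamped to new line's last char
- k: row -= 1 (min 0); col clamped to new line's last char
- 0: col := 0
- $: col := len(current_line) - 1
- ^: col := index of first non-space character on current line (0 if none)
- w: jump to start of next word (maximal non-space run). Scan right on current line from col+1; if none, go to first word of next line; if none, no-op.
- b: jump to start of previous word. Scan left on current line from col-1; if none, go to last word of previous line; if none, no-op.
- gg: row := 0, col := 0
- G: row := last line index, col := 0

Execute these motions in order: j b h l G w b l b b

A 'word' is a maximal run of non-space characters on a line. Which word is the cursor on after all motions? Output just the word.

Answer: six

Derivation:
After 1 (j): row=1 col=0 char='_'
After 2 (b): row=0 col=14 char='c'
After 3 (h): row=0 col=13 char='_'
After 4 (l): row=0 col=14 char='c'
After 5 (G): row=4 col=0 char='r'
After 6 (w): row=4 col=5 char='g'
After 7 (b): row=4 col=0 char='r'
After 8 (l): row=4 col=1 char='a'
After 9 (b): row=4 col=0 char='r'
After 10 (b): row=3 col=4 char='s'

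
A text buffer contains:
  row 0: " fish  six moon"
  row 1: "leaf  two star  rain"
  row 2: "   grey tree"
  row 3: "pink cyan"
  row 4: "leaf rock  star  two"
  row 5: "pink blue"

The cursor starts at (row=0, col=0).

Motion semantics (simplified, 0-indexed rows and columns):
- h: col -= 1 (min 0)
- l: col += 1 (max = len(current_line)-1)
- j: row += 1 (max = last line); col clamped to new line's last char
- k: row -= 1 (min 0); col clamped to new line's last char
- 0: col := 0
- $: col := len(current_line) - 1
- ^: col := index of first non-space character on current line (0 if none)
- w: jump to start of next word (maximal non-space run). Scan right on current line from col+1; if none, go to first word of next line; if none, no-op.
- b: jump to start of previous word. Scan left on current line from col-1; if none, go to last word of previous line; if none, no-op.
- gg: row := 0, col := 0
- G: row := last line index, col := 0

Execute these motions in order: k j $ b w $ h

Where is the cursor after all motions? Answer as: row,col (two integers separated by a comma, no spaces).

Answer: 2,10

Derivation:
After 1 (k): row=0 col=0 char='_'
After 2 (j): row=1 col=0 char='l'
After 3 ($): row=1 col=19 char='n'
After 4 (b): row=1 col=16 char='r'
After 5 (w): row=2 col=3 char='g'
After 6 ($): row=2 col=11 char='e'
After 7 (h): row=2 col=10 char='e'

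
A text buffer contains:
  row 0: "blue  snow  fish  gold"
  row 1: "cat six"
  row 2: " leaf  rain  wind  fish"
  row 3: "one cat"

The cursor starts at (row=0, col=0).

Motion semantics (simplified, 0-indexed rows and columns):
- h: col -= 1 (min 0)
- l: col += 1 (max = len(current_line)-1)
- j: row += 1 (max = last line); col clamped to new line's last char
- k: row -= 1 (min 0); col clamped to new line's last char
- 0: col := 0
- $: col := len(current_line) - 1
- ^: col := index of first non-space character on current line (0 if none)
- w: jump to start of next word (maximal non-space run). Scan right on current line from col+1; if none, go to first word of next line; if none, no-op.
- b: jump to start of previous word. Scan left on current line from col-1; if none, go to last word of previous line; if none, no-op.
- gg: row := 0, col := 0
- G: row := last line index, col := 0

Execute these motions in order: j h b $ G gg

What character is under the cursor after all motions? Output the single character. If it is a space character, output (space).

After 1 (j): row=1 col=0 char='c'
After 2 (h): row=1 col=0 char='c'
After 3 (b): row=0 col=18 char='g'
After 4 ($): row=0 col=21 char='d'
After 5 (G): row=3 col=0 char='o'
After 6 (gg): row=0 col=0 char='b'

Answer: b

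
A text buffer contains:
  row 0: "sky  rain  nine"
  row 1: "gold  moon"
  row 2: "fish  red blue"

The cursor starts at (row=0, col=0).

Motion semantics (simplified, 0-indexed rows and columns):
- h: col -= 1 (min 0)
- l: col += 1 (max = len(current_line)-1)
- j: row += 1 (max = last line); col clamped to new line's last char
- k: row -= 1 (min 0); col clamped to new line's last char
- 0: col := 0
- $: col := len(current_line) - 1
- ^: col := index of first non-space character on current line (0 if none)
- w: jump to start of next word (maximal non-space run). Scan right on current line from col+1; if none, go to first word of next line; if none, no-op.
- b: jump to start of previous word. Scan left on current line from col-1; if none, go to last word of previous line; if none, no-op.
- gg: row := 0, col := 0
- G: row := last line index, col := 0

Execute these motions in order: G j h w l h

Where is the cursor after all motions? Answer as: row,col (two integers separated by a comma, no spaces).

Answer: 2,6

Derivation:
After 1 (G): row=2 col=0 char='f'
After 2 (j): row=2 col=0 char='f'
After 3 (h): row=2 col=0 char='f'
After 4 (w): row=2 col=6 char='r'
After 5 (l): row=2 col=7 char='e'
After 6 (h): row=2 col=6 char='r'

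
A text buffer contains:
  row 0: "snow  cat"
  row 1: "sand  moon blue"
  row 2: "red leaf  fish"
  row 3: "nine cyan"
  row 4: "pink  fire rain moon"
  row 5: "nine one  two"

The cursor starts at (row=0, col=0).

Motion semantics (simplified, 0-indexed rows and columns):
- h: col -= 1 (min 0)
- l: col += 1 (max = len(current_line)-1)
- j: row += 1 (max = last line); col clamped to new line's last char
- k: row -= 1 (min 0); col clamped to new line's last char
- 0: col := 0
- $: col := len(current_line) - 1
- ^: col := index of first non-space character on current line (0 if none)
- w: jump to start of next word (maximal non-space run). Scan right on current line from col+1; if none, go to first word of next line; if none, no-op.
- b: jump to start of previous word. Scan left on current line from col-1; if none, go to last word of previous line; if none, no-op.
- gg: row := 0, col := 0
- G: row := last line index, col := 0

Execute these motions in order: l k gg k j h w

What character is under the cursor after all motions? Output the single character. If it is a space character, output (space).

After 1 (l): row=0 col=1 char='n'
After 2 (k): row=0 col=1 char='n'
After 3 (gg): row=0 col=0 char='s'
After 4 (k): row=0 col=0 char='s'
After 5 (j): row=1 col=0 char='s'
After 6 (h): row=1 col=0 char='s'
After 7 (w): row=1 col=6 char='m'

Answer: m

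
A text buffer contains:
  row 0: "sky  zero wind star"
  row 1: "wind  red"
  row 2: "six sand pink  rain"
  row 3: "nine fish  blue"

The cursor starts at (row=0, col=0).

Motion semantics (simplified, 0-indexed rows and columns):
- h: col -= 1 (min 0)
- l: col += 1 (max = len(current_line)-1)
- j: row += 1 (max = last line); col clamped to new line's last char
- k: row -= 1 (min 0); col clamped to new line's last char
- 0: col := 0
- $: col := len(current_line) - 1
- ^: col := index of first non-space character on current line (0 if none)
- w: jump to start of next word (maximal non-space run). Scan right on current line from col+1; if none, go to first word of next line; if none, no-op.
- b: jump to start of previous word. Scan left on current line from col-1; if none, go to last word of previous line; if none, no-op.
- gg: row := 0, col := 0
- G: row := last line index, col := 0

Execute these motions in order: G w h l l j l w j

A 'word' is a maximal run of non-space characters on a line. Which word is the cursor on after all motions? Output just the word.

Answer: blue

Derivation:
After 1 (G): row=3 col=0 char='n'
After 2 (w): row=3 col=5 char='f'
After 3 (h): row=3 col=4 char='_'
After 4 (l): row=3 col=5 char='f'
After 5 (l): row=3 col=6 char='i'
After 6 (j): row=3 col=6 char='i'
After 7 (l): row=3 col=7 char='s'
After 8 (w): row=3 col=11 char='b'
After 9 (j): row=3 col=11 char='b'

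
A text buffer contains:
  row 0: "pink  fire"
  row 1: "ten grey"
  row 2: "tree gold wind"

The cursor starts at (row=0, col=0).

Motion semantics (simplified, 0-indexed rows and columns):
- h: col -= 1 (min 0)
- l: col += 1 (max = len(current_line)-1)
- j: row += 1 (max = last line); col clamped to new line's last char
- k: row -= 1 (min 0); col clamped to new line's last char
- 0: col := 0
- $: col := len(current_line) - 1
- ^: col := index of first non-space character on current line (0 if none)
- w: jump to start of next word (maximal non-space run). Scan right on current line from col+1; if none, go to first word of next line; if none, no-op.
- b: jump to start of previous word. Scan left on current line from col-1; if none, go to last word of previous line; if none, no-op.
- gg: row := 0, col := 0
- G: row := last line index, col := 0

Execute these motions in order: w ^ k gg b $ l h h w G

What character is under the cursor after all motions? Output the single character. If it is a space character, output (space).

Answer: t

Derivation:
After 1 (w): row=0 col=6 char='f'
After 2 (^): row=0 col=0 char='p'
After 3 (k): row=0 col=0 char='p'
After 4 (gg): row=0 col=0 char='p'
After 5 (b): row=0 col=0 char='p'
After 6 ($): row=0 col=9 char='e'
After 7 (l): row=0 col=9 char='e'
After 8 (h): row=0 col=8 char='r'
After 9 (h): row=0 col=7 char='i'
After 10 (w): row=1 col=0 char='t'
After 11 (G): row=2 col=0 char='t'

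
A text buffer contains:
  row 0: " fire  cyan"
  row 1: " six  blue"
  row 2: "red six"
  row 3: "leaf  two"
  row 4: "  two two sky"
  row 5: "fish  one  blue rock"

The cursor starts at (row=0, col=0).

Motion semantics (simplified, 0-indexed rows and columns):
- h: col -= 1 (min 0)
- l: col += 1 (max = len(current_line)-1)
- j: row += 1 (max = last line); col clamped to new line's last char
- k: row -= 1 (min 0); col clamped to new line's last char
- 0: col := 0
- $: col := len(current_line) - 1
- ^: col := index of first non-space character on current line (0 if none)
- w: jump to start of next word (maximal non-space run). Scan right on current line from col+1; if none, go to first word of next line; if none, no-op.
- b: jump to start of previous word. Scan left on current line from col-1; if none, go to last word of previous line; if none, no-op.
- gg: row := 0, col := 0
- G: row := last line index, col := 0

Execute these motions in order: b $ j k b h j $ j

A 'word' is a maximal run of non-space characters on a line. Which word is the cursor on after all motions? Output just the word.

Answer: six

Derivation:
After 1 (b): row=0 col=0 char='_'
After 2 ($): row=0 col=10 char='n'
After 3 (j): row=1 col=9 char='e'
After 4 (k): row=0 col=9 char='a'
After 5 (b): row=0 col=7 char='c'
After 6 (h): row=0 col=6 char='_'
After 7 (j): row=1 col=6 char='b'
After 8 ($): row=1 col=9 char='e'
After 9 (j): row=2 col=6 char='x'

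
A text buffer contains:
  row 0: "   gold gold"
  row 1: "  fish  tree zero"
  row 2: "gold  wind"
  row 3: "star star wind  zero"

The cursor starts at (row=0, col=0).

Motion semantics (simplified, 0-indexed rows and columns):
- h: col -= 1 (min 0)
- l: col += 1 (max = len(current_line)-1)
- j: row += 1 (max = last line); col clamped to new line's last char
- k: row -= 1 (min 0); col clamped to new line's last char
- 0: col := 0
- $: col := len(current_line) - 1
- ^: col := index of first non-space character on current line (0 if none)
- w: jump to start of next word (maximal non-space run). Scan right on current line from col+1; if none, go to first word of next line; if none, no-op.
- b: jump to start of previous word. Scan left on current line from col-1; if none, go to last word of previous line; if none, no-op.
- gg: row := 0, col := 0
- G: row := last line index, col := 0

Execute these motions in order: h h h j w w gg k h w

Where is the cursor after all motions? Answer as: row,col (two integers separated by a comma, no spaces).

After 1 (h): row=0 col=0 char='_'
After 2 (h): row=0 col=0 char='_'
After 3 (h): row=0 col=0 char='_'
After 4 (j): row=1 col=0 char='_'
After 5 (w): row=1 col=2 char='f'
After 6 (w): row=1 col=8 char='t'
After 7 (gg): row=0 col=0 char='_'
After 8 (k): row=0 col=0 char='_'
After 9 (h): row=0 col=0 char='_'
After 10 (w): row=0 col=3 char='g'

Answer: 0,3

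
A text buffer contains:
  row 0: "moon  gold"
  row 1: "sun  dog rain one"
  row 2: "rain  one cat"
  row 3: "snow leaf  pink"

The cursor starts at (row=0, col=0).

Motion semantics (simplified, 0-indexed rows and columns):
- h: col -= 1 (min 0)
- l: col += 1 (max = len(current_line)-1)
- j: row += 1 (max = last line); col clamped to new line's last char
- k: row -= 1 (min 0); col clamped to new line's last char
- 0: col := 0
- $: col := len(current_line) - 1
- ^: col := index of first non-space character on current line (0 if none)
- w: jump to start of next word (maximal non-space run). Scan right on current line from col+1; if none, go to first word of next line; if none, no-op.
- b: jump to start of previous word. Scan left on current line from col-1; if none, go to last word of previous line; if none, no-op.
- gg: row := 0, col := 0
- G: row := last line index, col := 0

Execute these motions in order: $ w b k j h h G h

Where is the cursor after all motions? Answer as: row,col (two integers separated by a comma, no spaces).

Answer: 3,0

Derivation:
After 1 ($): row=0 col=9 char='d'
After 2 (w): row=1 col=0 char='s'
After 3 (b): row=0 col=6 char='g'
After 4 (k): row=0 col=6 char='g'
After 5 (j): row=1 col=6 char='o'
After 6 (h): row=1 col=5 char='d'
After 7 (h): row=1 col=4 char='_'
After 8 (G): row=3 col=0 char='s'
After 9 (h): row=3 col=0 char='s'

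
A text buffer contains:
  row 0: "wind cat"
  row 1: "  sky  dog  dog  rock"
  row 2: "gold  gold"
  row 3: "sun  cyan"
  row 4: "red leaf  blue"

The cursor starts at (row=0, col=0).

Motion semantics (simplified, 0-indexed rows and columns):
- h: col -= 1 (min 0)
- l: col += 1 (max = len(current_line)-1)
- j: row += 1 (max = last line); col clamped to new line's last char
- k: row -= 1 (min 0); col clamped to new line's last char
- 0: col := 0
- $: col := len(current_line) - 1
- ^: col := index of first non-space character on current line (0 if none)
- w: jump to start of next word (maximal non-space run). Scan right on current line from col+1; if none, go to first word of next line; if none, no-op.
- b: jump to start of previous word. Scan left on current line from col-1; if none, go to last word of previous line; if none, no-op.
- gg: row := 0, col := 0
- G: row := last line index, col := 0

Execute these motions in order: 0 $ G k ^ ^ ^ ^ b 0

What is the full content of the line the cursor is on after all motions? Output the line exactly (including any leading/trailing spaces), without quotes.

Answer: gold  gold

Derivation:
After 1 (0): row=0 col=0 char='w'
After 2 ($): row=0 col=7 char='t'
After 3 (G): row=4 col=0 char='r'
After 4 (k): row=3 col=0 char='s'
After 5 (^): row=3 col=0 char='s'
After 6 (^): row=3 col=0 char='s'
After 7 (^): row=3 col=0 char='s'
After 8 (^): row=3 col=0 char='s'
After 9 (b): row=2 col=6 char='g'
After 10 (0): row=2 col=0 char='g'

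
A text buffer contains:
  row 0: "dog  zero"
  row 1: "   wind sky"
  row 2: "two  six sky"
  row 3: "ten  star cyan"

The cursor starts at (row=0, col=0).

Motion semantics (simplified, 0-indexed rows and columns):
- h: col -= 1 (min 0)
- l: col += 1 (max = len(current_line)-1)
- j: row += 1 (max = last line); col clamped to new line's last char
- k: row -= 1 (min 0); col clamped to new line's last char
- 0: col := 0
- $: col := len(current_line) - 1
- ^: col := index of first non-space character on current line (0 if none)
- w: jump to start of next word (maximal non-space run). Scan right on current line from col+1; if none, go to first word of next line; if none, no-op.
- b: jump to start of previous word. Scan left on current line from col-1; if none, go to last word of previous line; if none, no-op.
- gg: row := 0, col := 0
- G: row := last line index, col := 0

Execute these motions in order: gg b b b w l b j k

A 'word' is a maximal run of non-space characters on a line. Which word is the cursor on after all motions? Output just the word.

After 1 (gg): row=0 col=0 char='d'
After 2 (b): row=0 col=0 char='d'
After 3 (b): row=0 col=0 char='d'
After 4 (b): row=0 col=0 char='d'
After 5 (w): row=0 col=5 char='z'
After 6 (l): row=0 col=6 char='e'
After 7 (b): row=0 col=5 char='z'
After 8 (j): row=1 col=5 char='n'
After 9 (k): row=0 col=5 char='z'

Answer: zero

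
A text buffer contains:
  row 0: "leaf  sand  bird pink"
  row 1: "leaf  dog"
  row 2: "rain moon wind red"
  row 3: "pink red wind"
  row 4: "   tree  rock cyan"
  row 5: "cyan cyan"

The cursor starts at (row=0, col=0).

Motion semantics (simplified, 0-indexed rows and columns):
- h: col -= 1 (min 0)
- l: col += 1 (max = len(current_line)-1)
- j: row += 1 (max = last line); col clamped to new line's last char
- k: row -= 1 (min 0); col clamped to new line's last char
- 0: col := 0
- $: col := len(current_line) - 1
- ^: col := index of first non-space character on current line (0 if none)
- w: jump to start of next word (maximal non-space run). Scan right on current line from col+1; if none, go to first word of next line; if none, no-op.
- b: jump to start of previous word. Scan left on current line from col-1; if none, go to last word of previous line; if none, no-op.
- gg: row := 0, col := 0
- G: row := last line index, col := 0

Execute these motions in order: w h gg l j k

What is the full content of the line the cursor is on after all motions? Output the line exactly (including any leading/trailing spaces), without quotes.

After 1 (w): row=0 col=6 char='s'
After 2 (h): row=0 col=5 char='_'
After 3 (gg): row=0 col=0 char='l'
After 4 (l): row=0 col=1 char='e'
After 5 (j): row=1 col=1 char='e'
After 6 (k): row=0 col=1 char='e'

Answer: leaf  sand  bird pink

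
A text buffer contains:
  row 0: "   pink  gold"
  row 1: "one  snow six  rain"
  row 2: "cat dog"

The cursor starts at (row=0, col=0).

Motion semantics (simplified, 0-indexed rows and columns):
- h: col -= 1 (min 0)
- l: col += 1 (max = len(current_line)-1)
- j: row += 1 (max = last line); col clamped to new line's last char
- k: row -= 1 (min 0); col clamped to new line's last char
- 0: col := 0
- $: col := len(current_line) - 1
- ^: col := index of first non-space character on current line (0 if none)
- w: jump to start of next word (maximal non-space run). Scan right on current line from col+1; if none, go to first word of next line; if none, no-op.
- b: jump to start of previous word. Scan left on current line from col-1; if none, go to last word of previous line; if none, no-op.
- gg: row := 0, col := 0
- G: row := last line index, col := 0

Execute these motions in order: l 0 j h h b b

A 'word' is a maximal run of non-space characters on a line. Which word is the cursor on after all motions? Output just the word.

Answer: pink

Derivation:
After 1 (l): row=0 col=1 char='_'
After 2 (0): row=0 col=0 char='_'
After 3 (j): row=1 col=0 char='o'
After 4 (h): row=1 col=0 char='o'
After 5 (h): row=1 col=0 char='o'
After 6 (b): row=0 col=9 char='g'
After 7 (b): row=0 col=3 char='p'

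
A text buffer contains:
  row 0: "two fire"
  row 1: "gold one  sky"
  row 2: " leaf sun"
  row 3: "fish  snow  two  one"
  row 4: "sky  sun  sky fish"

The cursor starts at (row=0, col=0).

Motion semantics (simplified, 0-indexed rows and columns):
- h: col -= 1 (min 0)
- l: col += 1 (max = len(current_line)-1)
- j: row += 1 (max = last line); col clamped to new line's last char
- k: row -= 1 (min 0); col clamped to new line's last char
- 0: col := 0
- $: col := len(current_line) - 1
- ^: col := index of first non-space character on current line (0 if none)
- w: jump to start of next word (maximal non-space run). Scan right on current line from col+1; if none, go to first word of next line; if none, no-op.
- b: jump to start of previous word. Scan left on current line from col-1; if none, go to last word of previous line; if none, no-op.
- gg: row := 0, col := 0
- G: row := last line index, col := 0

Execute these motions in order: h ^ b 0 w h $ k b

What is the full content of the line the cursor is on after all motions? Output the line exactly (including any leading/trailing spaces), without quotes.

Answer: two fire

Derivation:
After 1 (h): row=0 col=0 char='t'
After 2 (^): row=0 col=0 char='t'
After 3 (b): row=0 col=0 char='t'
After 4 (0): row=0 col=0 char='t'
After 5 (w): row=0 col=4 char='f'
After 6 (h): row=0 col=3 char='_'
After 7 ($): row=0 col=7 char='e'
After 8 (k): row=0 col=7 char='e'
After 9 (b): row=0 col=4 char='f'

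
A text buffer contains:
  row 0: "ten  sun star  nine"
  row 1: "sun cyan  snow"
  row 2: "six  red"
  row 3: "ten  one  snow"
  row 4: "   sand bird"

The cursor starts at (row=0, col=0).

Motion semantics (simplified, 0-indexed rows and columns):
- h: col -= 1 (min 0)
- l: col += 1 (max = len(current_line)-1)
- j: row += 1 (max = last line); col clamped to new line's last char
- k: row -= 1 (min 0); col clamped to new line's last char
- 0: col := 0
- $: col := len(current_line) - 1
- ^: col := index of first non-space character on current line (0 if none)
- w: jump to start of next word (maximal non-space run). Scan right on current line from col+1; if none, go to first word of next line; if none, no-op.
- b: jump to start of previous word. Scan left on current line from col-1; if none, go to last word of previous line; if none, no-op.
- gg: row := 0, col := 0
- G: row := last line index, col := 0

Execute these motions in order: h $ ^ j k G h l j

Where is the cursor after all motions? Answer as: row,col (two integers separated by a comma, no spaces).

After 1 (h): row=0 col=0 char='t'
After 2 ($): row=0 col=18 char='e'
After 3 (^): row=0 col=0 char='t'
After 4 (j): row=1 col=0 char='s'
After 5 (k): row=0 col=0 char='t'
After 6 (G): row=4 col=0 char='_'
After 7 (h): row=4 col=0 char='_'
After 8 (l): row=4 col=1 char='_'
After 9 (j): row=4 col=1 char='_'

Answer: 4,1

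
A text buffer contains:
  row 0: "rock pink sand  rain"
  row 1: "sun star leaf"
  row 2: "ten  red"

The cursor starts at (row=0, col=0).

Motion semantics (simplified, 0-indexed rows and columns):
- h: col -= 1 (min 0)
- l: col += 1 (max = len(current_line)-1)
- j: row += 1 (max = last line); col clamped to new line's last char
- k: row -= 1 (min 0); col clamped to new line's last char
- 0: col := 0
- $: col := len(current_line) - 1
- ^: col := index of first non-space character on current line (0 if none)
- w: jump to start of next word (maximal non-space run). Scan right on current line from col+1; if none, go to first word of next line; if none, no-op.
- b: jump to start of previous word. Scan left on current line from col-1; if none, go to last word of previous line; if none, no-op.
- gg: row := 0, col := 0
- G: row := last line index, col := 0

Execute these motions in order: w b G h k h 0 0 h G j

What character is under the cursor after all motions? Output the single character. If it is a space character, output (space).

Answer: t

Derivation:
After 1 (w): row=0 col=5 char='p'
After 2 (b): row=0 col=0 char='r'
After 3 (G): row=2 col=0 char='t'
After 4 (h): row=2 col=0 char='t'
After 5 (k): row=1 col=0 char='s'
After 6 (h): row=1 col=0 char='s'
After 7 (0): row=1 col=0 char='s'
After 8 (0): row=1 col=0 char='s'
After 9 (h): row=1 col=0 char='s'
After 10 (G): row=2 col=0 char='t'
After 11 (j): row=2 col=0 char='t'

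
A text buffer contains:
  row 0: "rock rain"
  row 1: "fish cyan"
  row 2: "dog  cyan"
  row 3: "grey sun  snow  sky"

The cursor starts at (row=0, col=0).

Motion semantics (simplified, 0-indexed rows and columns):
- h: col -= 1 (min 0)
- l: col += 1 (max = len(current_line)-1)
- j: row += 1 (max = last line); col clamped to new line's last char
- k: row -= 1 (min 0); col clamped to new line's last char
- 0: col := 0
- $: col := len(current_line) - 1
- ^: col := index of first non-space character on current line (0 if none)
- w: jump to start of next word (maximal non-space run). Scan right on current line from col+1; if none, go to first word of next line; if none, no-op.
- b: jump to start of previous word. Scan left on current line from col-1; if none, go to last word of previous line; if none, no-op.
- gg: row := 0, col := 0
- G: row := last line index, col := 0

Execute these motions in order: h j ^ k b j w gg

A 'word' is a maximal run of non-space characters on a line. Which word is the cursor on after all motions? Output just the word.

After 1 (h): row=0 col=0 char='r'
After 2 (j): row=1 col=0 char='f'
After 3 (^): row=1 col=0 char='f'
After 4 (k): row=0 col=0 char='r'
After 5 (b): row=0 col=0 char='r'
After 6 (j): row=1 col=0 char='f'
After 7 (w): row=1 col=5 char='c'
After 8 (gg): row=0 col=0 char='r'

Answer: rock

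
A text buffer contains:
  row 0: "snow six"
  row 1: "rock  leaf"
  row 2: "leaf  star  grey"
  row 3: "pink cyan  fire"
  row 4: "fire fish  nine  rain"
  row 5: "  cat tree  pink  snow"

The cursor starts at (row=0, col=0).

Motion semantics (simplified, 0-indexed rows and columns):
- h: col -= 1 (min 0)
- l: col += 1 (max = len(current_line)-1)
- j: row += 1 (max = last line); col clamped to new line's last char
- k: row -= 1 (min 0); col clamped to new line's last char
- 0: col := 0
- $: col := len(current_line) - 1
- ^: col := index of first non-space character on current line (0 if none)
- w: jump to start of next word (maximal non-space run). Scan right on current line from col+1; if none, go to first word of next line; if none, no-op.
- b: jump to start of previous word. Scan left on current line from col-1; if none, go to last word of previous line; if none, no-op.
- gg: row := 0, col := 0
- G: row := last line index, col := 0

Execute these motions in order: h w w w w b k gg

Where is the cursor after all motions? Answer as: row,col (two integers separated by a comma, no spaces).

Answer: 0,0

Derivation:
After 1 (h): row=0 col=0 char='s'
After 2 (w): row=0 col=5 char='s'
After 3 (w): row=1 col=0 char='r'
After 4 (w): row=1 col=6 char='l'
After 5 (w): row=2 col=0 char='l'
After 6 (b): row=1 col=6 char='l'
After 7 (k): row=0 col=6 char='i'
After 8 (gg): row=0 col=0 char='s'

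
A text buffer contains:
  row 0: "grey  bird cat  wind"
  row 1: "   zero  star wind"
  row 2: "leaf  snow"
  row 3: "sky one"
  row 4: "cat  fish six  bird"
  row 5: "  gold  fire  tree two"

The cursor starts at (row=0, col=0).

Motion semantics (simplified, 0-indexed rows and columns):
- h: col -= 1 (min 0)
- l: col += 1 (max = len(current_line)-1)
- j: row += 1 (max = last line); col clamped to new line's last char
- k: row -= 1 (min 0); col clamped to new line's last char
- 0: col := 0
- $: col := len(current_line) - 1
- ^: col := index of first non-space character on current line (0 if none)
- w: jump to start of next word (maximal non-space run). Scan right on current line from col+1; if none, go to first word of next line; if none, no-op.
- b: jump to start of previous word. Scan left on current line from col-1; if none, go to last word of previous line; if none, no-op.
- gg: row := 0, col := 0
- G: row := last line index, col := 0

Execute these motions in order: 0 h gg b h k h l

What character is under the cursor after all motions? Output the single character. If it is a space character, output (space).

Answer: r

Derivation:
After 1 (0): row=0 col=0 char='g'
After 2 (h): row=0 col=0 char='g'
After 3 (gg): row=0 col=0 char='g'
After 4 (b): row=0 col=0 char='g'
After 5 (h): row=0 col=0 char='g'
After 6 (k): row=0 col=0 char='g'
After 7 (h): row=0 col=0 char='g'
After 8 (l): row=0 col=1 char='r'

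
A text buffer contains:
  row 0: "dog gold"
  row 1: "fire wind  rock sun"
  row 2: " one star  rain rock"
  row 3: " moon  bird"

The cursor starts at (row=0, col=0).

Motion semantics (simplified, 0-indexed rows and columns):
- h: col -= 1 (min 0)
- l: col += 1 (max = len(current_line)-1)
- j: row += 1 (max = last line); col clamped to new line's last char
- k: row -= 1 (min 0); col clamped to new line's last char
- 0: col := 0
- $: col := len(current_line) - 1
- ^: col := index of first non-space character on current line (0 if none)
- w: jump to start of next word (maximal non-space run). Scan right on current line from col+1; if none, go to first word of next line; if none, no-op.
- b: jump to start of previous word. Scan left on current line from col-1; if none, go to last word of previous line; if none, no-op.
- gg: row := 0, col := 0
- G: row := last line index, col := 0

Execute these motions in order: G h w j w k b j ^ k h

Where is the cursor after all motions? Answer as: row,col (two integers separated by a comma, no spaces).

After 1 (G): row=3 col=0 char='_'
After 2 (h): row=3 col=0 char='_'
After 3 (w): row=3 col=1 char='m'
After 4 (j): row=3 col=1 char='m'
After 5 (w): row=3 col=7 char='b'
After 6 (k): row=2 col=7 char='a'
After 7 (b): row=2 col=5 char='s'
After 8 (j): row=3 col=5 char='_'
After 9 (^): row=3 col=1 char='m'
After 10 (k): row=2 col=1 char='o'
After 11 (h): row=2 col=0 char='_'

Answer: 2,0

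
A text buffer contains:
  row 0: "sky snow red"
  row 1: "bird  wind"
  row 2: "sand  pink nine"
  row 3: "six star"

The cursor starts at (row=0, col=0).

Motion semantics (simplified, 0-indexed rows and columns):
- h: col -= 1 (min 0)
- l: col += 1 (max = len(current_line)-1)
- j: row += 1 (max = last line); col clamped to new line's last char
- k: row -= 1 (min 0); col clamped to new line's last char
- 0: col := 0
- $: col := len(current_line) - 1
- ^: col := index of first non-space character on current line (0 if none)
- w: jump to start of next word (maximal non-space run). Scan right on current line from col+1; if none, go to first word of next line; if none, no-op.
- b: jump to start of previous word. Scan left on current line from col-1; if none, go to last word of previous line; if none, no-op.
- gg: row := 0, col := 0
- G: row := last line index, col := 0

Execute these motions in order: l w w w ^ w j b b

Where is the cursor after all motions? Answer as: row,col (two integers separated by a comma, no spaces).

Answer: 1,6

Derivation:
After 1 (l): row=0 col=1 char='k'
After 2 (w): row=0 col=4 char='s'
After 3 (w): row=0 col=9 char='r'
After 4 (w): row=1 col=0 char='b'
After 5 (^): row=1 col=0 char='b'
After 6 (w): row=1 col=6 char='w'
After 7 (j): row=2 col=6 char='p'
After 8 (b): row=2 col=0 char='s'
After 9 (b): row=1 col=6 char='w'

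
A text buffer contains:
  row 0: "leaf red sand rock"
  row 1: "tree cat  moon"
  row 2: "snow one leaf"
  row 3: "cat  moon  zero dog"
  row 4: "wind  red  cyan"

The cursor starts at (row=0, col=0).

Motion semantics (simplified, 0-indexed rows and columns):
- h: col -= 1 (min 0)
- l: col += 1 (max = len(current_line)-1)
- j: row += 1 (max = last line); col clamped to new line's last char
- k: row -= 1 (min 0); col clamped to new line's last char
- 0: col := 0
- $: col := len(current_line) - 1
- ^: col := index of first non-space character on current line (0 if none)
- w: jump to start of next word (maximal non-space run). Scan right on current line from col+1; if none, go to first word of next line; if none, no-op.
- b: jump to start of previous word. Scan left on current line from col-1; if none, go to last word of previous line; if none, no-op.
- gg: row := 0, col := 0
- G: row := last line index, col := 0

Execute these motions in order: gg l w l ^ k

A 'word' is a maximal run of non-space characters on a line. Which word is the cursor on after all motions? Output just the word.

Answer: leaf

Derivation:
After 1 (gg): row=0 col=0 char='l'
After 2 (l): row=0 col=1 char='e'
After 3 (w): row=0 col=5 char='r'
After 4 (l): row=0 col=6 char='e'
After 5 (^): row=0 col=0 char='l'
After 6 (k): row=0 col=0 char='l'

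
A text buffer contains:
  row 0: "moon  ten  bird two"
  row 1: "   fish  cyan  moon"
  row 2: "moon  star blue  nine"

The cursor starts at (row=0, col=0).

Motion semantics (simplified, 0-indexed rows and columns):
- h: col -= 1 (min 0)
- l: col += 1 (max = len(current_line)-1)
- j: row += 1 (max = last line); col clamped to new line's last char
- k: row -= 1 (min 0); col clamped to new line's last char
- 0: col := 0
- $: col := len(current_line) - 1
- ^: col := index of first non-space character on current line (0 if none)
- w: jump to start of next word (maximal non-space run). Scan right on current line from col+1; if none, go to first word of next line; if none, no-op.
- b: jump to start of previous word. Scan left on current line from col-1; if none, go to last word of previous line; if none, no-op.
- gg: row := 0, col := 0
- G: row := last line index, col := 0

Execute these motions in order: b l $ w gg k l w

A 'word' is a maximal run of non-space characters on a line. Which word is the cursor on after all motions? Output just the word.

Answer: ten

Derivation:
After 1 (b): row=0 col=0 char='m'
After 2 (l): row=0 col=1 char='o'
After 3 ($): row=0 col=18 char='o'
After 4 (w): row=1 col=3 char='f'
After 5 (gg): row=0 col=0 char='m'
After 6 (k): row=0 col=0 char='m'
After 7 (l): row=0 col=1 char='o'
After 8 (w): row=0 col=6 char='t'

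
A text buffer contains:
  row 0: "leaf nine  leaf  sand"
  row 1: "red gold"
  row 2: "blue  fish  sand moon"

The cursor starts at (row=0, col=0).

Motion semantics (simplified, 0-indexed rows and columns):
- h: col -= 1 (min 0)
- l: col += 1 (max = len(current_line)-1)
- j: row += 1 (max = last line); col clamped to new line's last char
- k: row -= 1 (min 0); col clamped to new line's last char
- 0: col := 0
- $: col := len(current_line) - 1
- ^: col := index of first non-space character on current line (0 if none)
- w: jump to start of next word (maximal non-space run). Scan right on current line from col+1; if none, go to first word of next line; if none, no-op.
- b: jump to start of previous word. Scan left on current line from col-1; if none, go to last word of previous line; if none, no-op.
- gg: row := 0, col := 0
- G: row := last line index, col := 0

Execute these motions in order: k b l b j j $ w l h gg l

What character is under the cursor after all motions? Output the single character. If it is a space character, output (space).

After 1 (k): row=0 col=0 char='l'
After 2 (b): row=0 col=0 char='l'
After 3 (l): row=0 col=1 char='e'
After 4 (b): row=0 col=0 char='l'
After 5 (j): row=1 col=0 char='r'
After 6 (j): row=2 col=0 char='b'
After 7 ($): row=2 col=20 char='n'
After 8 (w): row=2 col=20 char='n'
After 9 (l): row=2 col=20 char='n'
After 10 (h): row=2 col=19 char='o'
After 11 (gg): row=0 col=0 char='l'
After 12 (l): row=0 col=1 char='e'

Answer: e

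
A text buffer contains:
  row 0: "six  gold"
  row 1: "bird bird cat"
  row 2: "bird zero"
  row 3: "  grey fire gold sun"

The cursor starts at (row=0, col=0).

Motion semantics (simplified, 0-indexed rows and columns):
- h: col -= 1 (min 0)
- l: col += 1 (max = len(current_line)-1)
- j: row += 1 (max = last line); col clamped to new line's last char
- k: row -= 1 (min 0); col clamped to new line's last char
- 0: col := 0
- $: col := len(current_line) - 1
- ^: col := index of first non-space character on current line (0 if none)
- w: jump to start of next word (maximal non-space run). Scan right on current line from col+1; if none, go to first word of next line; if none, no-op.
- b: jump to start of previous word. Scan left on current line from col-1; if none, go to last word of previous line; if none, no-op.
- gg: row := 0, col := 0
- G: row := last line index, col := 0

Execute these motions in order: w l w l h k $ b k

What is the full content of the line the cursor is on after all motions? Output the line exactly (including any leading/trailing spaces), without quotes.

Answer: six  gold

Derivation:
After 1 (w): row=0 col=5 char='g'
After 2 (l): row=0 col=6 char='o'
After 3 (w): row=1 col=0 char='b'
After 4 (l): row=1 col=1 char='i'
After 5 (h): row=1 col=0 char='b'
After 6 (k): row=0 col=0 char='s'
After 7 ($): row=0 col=8 char='d'
After 8 (b): row=0 col=5 char='g'
After 9 (k): row=0 col=5 char='g'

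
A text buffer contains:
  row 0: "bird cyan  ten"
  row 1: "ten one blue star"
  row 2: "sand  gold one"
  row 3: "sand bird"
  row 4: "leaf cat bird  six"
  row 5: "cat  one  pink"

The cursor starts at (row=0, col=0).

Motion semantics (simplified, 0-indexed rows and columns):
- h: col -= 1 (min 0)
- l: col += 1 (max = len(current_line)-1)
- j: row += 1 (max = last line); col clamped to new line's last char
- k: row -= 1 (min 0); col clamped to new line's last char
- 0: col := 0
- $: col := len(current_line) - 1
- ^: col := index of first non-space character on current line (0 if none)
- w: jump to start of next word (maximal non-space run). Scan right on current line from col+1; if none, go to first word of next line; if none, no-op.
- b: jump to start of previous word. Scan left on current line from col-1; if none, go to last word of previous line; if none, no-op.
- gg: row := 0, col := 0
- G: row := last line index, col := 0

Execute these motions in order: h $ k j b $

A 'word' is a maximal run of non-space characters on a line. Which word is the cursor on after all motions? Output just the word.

Answer: star

Derivation:
After 1 (h): row=0 col=0 char='b'
After 2 ($): row=0 col=13 char='n'
After 3 (k): row=0 col=13 char='n'
After 4 (j): row=1 col=13 char='s'
After 5 (b): row=1 col=8 char='b'
After 6 ($): row=1 col=16 char='r'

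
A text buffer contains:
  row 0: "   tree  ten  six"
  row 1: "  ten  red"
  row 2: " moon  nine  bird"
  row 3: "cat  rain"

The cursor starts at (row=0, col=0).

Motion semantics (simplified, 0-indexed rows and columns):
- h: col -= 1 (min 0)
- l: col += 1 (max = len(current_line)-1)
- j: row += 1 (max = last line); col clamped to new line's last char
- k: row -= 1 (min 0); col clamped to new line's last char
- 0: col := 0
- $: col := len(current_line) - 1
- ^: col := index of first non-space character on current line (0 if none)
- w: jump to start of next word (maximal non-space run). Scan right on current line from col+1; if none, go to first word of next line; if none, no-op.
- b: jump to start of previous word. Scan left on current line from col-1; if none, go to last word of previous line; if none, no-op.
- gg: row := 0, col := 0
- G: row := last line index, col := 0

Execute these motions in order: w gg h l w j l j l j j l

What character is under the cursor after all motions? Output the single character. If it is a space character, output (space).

After 1 (w): row=0 col=3 char='t'
After 2 (gg): row=0 col=0 char='_'
After 3 (h): row=0 col=0 char='_'
After 4 (l): row=0 col=1 char='_'
After 5 (w): row=0 col=3 char='t'
After 6 (j): row=1 col=3 char='e'
After 7 (l): row=1 col=4 char='n'
After 8 (j): row=2 col=4 char='n'
After 9 (l): row=2 col=5 char='_'
After 10 (j): row=3 col=5 char='r'
After 11 (j): row=3 col=5 char='r'
After 12 (l): row=3 col=6 char='a'

Answer: a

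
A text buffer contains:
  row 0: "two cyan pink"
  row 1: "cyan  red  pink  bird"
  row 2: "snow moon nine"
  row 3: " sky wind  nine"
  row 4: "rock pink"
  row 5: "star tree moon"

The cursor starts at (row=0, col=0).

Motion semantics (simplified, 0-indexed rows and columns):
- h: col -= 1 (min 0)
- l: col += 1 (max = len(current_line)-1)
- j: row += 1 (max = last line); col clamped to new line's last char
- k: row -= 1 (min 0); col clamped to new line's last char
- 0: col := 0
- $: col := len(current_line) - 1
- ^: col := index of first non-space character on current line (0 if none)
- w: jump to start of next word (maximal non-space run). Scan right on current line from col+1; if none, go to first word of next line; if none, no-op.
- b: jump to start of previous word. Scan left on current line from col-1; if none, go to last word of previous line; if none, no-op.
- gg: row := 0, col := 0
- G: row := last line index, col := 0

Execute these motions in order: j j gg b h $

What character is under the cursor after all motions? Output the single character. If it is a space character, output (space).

Answer: k

Derivation:
After 1 (j): row=1 col=0 char='c'
After 2 (j): row=2 col=0 char='s'
After 3 (gg): row=0 col=0 char='t'
After 4 (b): row=0 col=0 char='t'
After 5 (h): row=0 col=0 char='t'
After 6 ($): row=0 col=12 char='k'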